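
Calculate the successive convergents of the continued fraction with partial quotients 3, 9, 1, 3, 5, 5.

3/1, 28/9, 31/10, 121/39, 636/205, 3301/1064

Using the convergent recurrence p_i = a_i*p_{i-1} + p_{i-2}, q_i = a_i*q_{i-1} + q_{i-2} with p_{-2}=0, p_{-1}=1, q_{-2}=1, q_{-1}=0:
  i=0: a_0=3, p_0 = 3*1 + 0 = 3, q_0 = 3*0 + 1 = 1.
  i=1: a_1=9, p_1 = 9*3 + 1 = 28, q_1 = 9*1 + 0 = 9.
  i=2: a_2=1, p_2 = 1*28 + 3 = 31, q_2 = 1*9 + 1 = 10.
  i=3: a_3=3, p_3 = 3*31 + 28 = 121, q_3 = 3*10 + 9 = 39.
  i=4: a_4=5, p_4 = 5*121 + 31 = 636, q_4 = 5*39 + 10 = 205.
  i=5: a_5=5, p_5 = 5*636 + 121 = 3301, q_5 = 5*205 + 39 = 1064.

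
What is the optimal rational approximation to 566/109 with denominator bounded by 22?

Expand x = 566/109 as a continued fraction with the Euclidean algorithm:
  566 = 5*109 + 21, so a_0 = 5.
  109 = 5*21 + 4, so a_1 = 5.
  21 = 5*4 + 1, so a_2 = 5.
  4 = 4*1 + 0, so a_3 = 4.
so x = [5; 5, 5, 4].
Convergents (p_i = a_i*p_{i-1} + p_{i-2}, q_i = a_i*q_{i-1} + q_{i-2} with p_{-2}=0, p_{-1}=1, q_{-2}=1, q_{-1}=0), until the denominator exceeds 22:
  i=0: a_0=5, p_0 = 5*1 + 0 = 5, q_0 = 5*0 + 1 = 1.
  i=1: a_1=5, p_1 = 5*5 + 1 = 26, q_1 = 5*1 + 0 = 5.
  i=2: a_2=5, p_2 = 5*26 + 5 = 135, q_2 = 5*5 + 1 = 26.
q_2 = 26 > 22, so the last convergent with denominator <= 22 is p_1/q_1 = 26/5.
The closest fraction with denominator <= 22 is either p_1/q_1 or the intermediate fraction (k*p_1 + p_0)/(k*q_1 + q_0) with the largest k >= 1 whose denominator stays <= 22; these approach x as k grows, and every other convergent or intermediate fraction in range is farther away.
Largest k: floor((22 - q_0)/q_1) = floor((22 - 1)/5) = 4.
That gives (4*26 + 5)/(4*5 + 1) = 109/21.
Compare the errors: |x - 26/5| = |566*5 - 26*109|/(109*5) = 4/545, and |x - 109/21| = |566*21 - 109*109|/(109*21) = 5/2289.
Cross-multiplying, 5*545 = 2725 < 9156 = 4*2289, so 5/2289 is smaller: the intermediate fraction 109/21 is closer to x than 26/5.

109/21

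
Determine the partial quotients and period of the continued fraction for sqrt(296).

Write x_i = (sqrt(296) + m_i)/d_i with (m_0, d_0) = (0, 1). a_0 = floor(sqrt(296)) = 17, since 17^2 = 289 <= 296 < 324 = 18^2.
Iterate m_{i+1} = d_i*a_i - m_i, d_{i+1} = (296 - m_{i+1}^2)/d_i, a_{i+1} = floor((a_0 + m_{i+1})/d_{i+1}):
  m_1 = 1*17 - 0 = 17, d_1 = (296 - 17^2)/1 = 7/1 = 7, a_1 = floor((17 + 17)/7) = 4.
  m_2 = 7*4 - 17 = 11, d_2 = (296 - 11^2)/7 = 175/7 = 25, a_2 = floor((17 + 11)/25) = 1.
  m_3 = 25*1 - 11 = 14, d_3 = (296 - 14^2)/25 = 100/25 = 4, a_3 = floor((17 + 14)/4) = 7.
  m_4 = 4*7 - 14 = 14, d_4 = (296 - 14^2)/4 = 100/4 = 25, a_4 = floor((17 + 14)/25) = 1.
  m_5 = 25*1 - 14 = 11, d_5 = (296 - 11^2)/25 = 175/25 = 7, a_5 = floor((17 + 11)/7) = 4.
  m_6 = 7*4 - 11 = 17, d_6 = (296 - 17^2)/7 = 7/7 = 1, a_6 = floor((17 + 17)/1) = 34.
  m_7 = 1*34 - 17 = 17, d_7 = (296 - 17^2)/1 = 7/1 = 7: (m_7, d_7) = (m_1, d_1) = (17, 7), so from here the quotients repeat a_1, ..., a_6; the period length is 6.
Hence the expansion of sqrt(296) is a_0 = 17 followed by the repeating block 4, 1, 7, 1, 4, 34 (period 6).

[17; (4, 1, 7, 1, 4, 34)]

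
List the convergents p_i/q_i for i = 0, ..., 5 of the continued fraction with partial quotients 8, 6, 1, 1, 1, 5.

8/1, 49/6, 57/7, 106/13, 163/20, 921/113

Using the convergent recurrence p_i = a_i*p_{i-1} + p_{i-2}, q_i = a_i*q_{i-1} + q_{i-2} with p_{-2}=0, p_{-1}=1, q_{-2}=1, q_{-1}=0:
  i=0: a_0=8, p_0 = 8*1 + 0 = 8, q_0 = 8*0 + 1 = 1.
  i=1: a_1=6, p_1 = 6*8 + 1 = 49, q_1 = 6*1 + 0 = 6.
  i=2: a_2=1, p_2 = 1*49 + 8 = 57, q_2 = 1*6 + 1 = 7.
  i=3: a_3=1, p_3 = 1*57 + 49 = 106, q_3 = 1*7 + 6 = 13.
  i=4: a_4=1, p_4 = 1*106 + 57 = 163, q_4 = 1*13 + 7 = 20.
  i=5: a_5=5, p_5 = 5*163 + 106 = 921, q_5 = 5*20 + 13 = 113.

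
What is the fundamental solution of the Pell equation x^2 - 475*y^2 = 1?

First expand sqrt(475) as a continued fraction. With x_i = (sqrt(475) + m_i)/d_i and (m_0, d_0) = (0, 1): a_0 = floor(sqrt(475)) = 21, since 21^2 = 441 <= 475 < 484 = 22^2.
Iterate m_{i+1} = d_i*a_i - m_i, d_{i+1} = (475 - m_{i+1}^2)/d_i, a_{i+1} = floor((a_0 + m_{i+1})/d_{i+1}):
  m_1 = 1*21 - 0 = 21, d_1 = (475 - 21^2)/1 = 34/1 = 34, a_1 = floor((21 + 21)/34) = 1.
  m_2 = 34*1 - 21 = 13, d_2 = (475 - 13^2)/34 = 306/34 = 9, a_2 = floor((21 + 13)/9) = 3.
  m_3 = 9*3 - 13 = 14, d_3 = (475 - 14^2)/9 = 279/9 = 31, a_3 = floor((21 + 14)/31) = 1.
  m_4 = 31*1 - 14 = 17, d_4 = (475 - 17^2)/31 = 186/31 = 6, a_4 = floor((21 + 17)/6) = 6.
  m_5 = 6*6 - 17 = 19, d_5 = (475 - 19^2)/6 = 114/6 = 19, a_5 = floor((21 + 19)/19) = 2.
  m_6 = 19*2 - 19 = 19, d_6 = (475 - 19^2)/19 = 114/19 = 6, a_6 = floor((21 + 19)/6) = 6.
  m_7 = 6*6 - 19 = 17, d_7 = (475 - 17^2)/6 = 186/6 = 31, a_7 = floor((21 + 17)/31) = 1.
  m_8 = 31*1 - 17 = 14, d_8 = (475 - 14^2)/31 = 279/31 = 9, a_8 = floor((21 + 14)/9) = 3.
  m_9 = 9*3 - 14 = 13, d_9 = (475 - 13^2)/9 = 306/9 = 34, a_9 = floor((21 + 13)/34) = 1.
  m_10 = 34*1 - 13 = 21, d_10 = (475 - 21^2)/34 = 34/34 = 1, a_10 = floor((21 + 21)/1) = 42.
  m_11 = 1*42 - 21 = 21, d_11 = (475 - 21^2)/1 = 34/1 = 34: (m_11, d_11) = (m_1, d_1) = (21, 34), so from here the quotients repeat a_1, ..., a_10; the period length is 10.
So sqrt(475) = [21; (1, 3, 1, 6, 2, 6, 1, 3, 1, 42)] with period length k = 10.
k is even, so the fundamental solution of x^2 - 475y^2 = 1 is (p_{k-1}, q_{k-1}) = (p_9, q_9); compute convergents through index 9.
Convergents (p_i = a_i*p_{i-1} + p_{i-2}, q_i = a_i*q_{i-1} + q_{i-2} with p_{-2}=0, p_{-1}=1, q_{-2}=1, q_{-1}=0):
  i=0: a_0=21, p_0 = 21*1 + 0 = 21, q_0 = 21*0 + 1 = 1.
  i=1: a_1=1, p_1 = 1*21 + 1 = 22, q_1 = 1*1 + 0 = 1.
  i=2: a_2=3, p_2 = 3*22 + 21 = 87, q_2 = 3*1 + 1 = 4.
  i=3: a_3=1, p_3 = 1*87 + 22 = 109, q_3 = 1*4 + 1 = 5.
  i=4: a_4=6, p_4 = 6*109 + 87 = 741, q_4 = 6*5 + 4 = 34.
  i=5: a_5=2, p_5 = 2*741 + 109 = 1591, q_5 = 2*34 + 5 = 73.
  i=6: a_6=6, p_6 = 6*1591 + 741 = 10287, q_6 = 6*73 + 34 = 472.
  i=7: a_7=1, p_7 = 1*10287 + 1591 = 11878, q_7 = 1*472 + 73 = 545.
  i=8: a_8=3, p_8 = 3*11878 + 10287 = 45921, q_8 = 3*545 + 472 = 2107.
  i=9: a_9=1, p_9 = 1*45921 + 11878 = 57799, q_9 = 1*2107 + 545 = 2652.
Check: 57799^2 - 475*2652^2 = 3340724401 - 3340724400 = 1, so (x, y) = (57799, 2652) solves the equation, and by the theorem it is the least positive solution.

(x, y) = (57799, 2652)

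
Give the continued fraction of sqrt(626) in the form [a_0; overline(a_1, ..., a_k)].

Write x_i = (sqrt(626) + m_i)/d_i with (m_0, d_0) = (0, 1). a_0 = floor(sqrt(626)) = 25, since 25^2 = 625 <= 626 < 676 = 26^2.
Iterate m_{i+1} = d_i*a_i - m_i, d_{i+1} = (626 - m_{i+1}^2)/d_i, a_{i+1} = floor((a_0 + m_{i+1})/d_{i+1}):
  m_1 = 1*25 - 0 = 25, d_1 = (626 - 25^2)/1 = 1/1 = 1, a_1 = floor((25 + 25)/1) = 50.
  m_2 = 1*50 - 25 = 25, d_2 = (626 - 25^2)/1 = 1/1 = 1: (m_2, d_2) = (m_1, d_1) = (25, 1), so from here the quotient a_1 repeats; the period length is 1.
Hence the expansion of sqrt(626) is a_0 = 25 followed by the repeating block 50 (period 1).

[25; overline(50)]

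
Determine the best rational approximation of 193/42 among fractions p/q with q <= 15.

23/5

Expand x = 193/42 as a continued fraction with the Euclidean algorithm:
  193 = 4*42 + 25, so a_0 = 4.
  42 = 1*25 + 17, so a_1 = 1.
  25 = 1*17 + 8, so a_2 = 1.
  17 = 2*8 + 1, so a_3 = 2.
  8 = 8*1 + 0, so a_4 = 8.
so x = [4; 1, 1, 2, 8].
Convergents (p_i = a_i*p_{i-1} + p_{i-2}, q_i = a_i*q_{i-1} + q_{i-2} with p_{-2}=0, p_{-1}=1, q_{-2}=1, q_{-1}=0), until the denominator exceeds 15:
  i=0: a_0=4, p_0 = 4*1 + 0 = 4, q_0 = 4*0 + 1 = 1.
  i=1: a_1=1, p_1 = 1*4 + 1 = 5, q_1 = 1*1 + 0 = 1.
  i=2: a_2=1, p_2 = 1*5 + 4 = 9, q_2 = 1*1 + 1 = 2.
  i=3: a_3=2, p_3 = 2*9 + 5 = 23, q_3 = 2*2 + 1 = 5.
  i=4: a_4=8, p_4 = 8*23 + 9 = 193, q_4 = 8*5 + 2 = 42.
q_4 = 42 > 15, so the last convergent with denominator <= 15 is p_3/q_3 = 23/5.
The closest fraction with denominator <= 15 is either p_3/q_3 or the intermediate fraction (k*p_3 + p_2)/(k*q_3 + q_2) with the largest k >= 1 whose denominator stays <= 15; these approach x as k grows, and every other convergent or intermediate fraction in range is farther away.
Largest k: floor((15 - q_2)/q_3) = floor((15 - 2)/5) = 2.
That gives (2*23 + 9)/(2*5 + 2) = 55/12.
Compare the errors: |x - 23/5| = |193*5 - 23*42|/(42*5) = 1/210, and |x - 55/12| = |193*12 - 55*42|/(42*12) = 6/504.
Cross-multiplying, 1*504 = 504 < 1260 = 6*210, so 1/210 is smaller: the convergent 23/5 is closer to x than 55/12.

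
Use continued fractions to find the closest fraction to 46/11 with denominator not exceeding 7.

25/6

Expand x = 46/11 as a continued fraction with the Euclidean algorithm:
  46 = 4*11 + 2, so a_0 = 4.
  11 = 5*2 + 1, so a_1 = 5.
  2 = 2*1 + 0, so a_2 = 2.
so x = [4; 5, 2].
Convergents (p_i = a_i*p_{i-1} + p_{i-2}, q_i = a_i*q_{i-1} + q_{i-2} with p_{-2}=0, p_{-1}=1, q_{-2}=1, q_{-1}=0), until the denominator exceeds 7:
  i=0: a_0=4, p_0 = 4*1 + 0 = 4, q_0 = 4*0 + 1 = 1.
  i=1: a_1=5, p_1 = 5*4 + 1 = 21, q_1 = 5*1 + 0 = 5.
  i=2: a_2=2, p_2 = 2*21 + 4 = 46, q_2 = 2*5 + 1 = 11.
q_2 = 11 > 7, so the last convergent with denominator <= 7 is p_1/q_1 = 21/5.
The closest fraction with denominator <= 7 is either p_1/q_1 or the intermediate fraction (k*p_1 + p_0)/(k*q_1 + q_0) with the largest k >= 1 whose denominator stays <= 7; these approach x as k grows, and every other convergent or intermediate fraction in range is farther away.
Largest k: floor((7 - q_0)/q_1) = floor((7 - 1)/5) = 1.
That gives (1*21 + 4)/(1*5 + 1) = 25/6.
Compare the errors: |x - 21/5| = |46*5 - 21*11|/(11*5) = 1/55, and |x - 25/6| = |46*6 - 25*11|/(11*6) = 1/66.
Cross-multiplying, 1*55 = 55 < 66 = 1*66, so 1/66 is smaller: the intermediate fraction 25/6 is closer to x than 21/5.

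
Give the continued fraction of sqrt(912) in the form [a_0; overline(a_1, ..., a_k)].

[30; overline(5, 60)]

Write x_i = (sqrt(912) + m_i)/d_i with (m_0, d_0) = (0, 1). a_0 = floor(sqrt(912)) = 30, since 30^2 = 900 <= 912 < 961 = 31^2.
Iterate m_{i+1} = d_i*a_i - m_i, d_{i+1} = (912 - m_{i+1}^2)/d_i, a_{i+1} = floor((a_0 + m_{i+1})/d_{i+1}):
  m_1 = 1*30 - 0 = 30, d_1 = (912 - 30^2)/1 = 12/1 = 12, a_1 = floor((30 + 30)/12) = 5.
  m_2 = 12*5 - 30 = 30, d_2 = (912 - 30^2)/12 = 12/12 = 1, a_2 = floor((30 + 30)/1) = 60.
  m_3 = 1*60 - 30 = 30, d_3 = (912 - 30^2)/1 = 12/1 = 12: (m_3, d_3) = (m_1, d_1) = (30, 12), so from here the quotients repeat a_1, a_2; the period length is 2.
Hence the expansion of sqrt(912) is a_0 = 30 followed by the repeating block 5, 60 (period 2).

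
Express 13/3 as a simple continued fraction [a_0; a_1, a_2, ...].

Run the Euclidean algorithm on 13 and 3; the successive quotients are the partial quotients a_0, a_1, ... (each step inverts the fractional part left over by the previous one):
  13 = 4*3 + 1, so a_0 = 4.
  3 = 3*1 + 0, so a_1 = 3.
The remainder reaches 0 after 2 divisions, so the expansion has 2 partial quotients, read off in order.

[4; 3]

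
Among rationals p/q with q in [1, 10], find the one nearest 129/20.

Expand x = 129/20 as a continued fraction with the Euclidean algorithm:
  129 = 6*20 + 9, so a_0 = 6.
  20 = 2*9 + 2, so a_1 = 2.
  9 = 4*2 + 1, so a_2 = 4.
  2 = 2*1 + 0, so a_3 = 2.
so x = [6; 2, 4, 2].
Convergents (p_i = a_i*p_{i-1} + p_{i-2}, q_i = a_i*q_{i-1} + q_{i-2} with p_{-2}=0, p_{-1}=1, q_{-2}=1, q_{-1}=0), until the denominator exceeds 10:
  i=0: a_0=6, p_0 = 6*1 + 0 = 6, q_0 = 6*0 + 1 = 1.
  i=1: a_1=2, p_1 = 2*6 + 1 = 13, q_1 = 2*1 + 0 = 2.
  i=2: a_2=4, p_2 = 4*13 + 6 = 58, q_2 = 4*2 + 1 = 9.
  i=3: a_3=2, p_3 = 2*58 + 13 = 129, q_3 = 2*9 + 2 = 20.
q_3 = 20 > 10, so the last convergent with denominator <= 10 is p_2/q_2 = 58/9.
The closest fraction with denominator <= 10 is either p_2/q_2 or the intermediate fraction (k*p_2 + p_1)/(k*q_2 + q_1) with the largest k >= 1 whose denominator stays <= 10; these approach x as k grows, and every other convergent or intermediate fraction in range is farther away.
Largest k: floor((10 - q_1)/q_2) = floor((10 - 2)/9) = 0.
Since k = 0, no intermediate fraction beyond p_2/q_2 has denominator <= 10, so the convergent 58/9 is the closest (its error is |129*9 - 58*20|/(20*9) = 1/180).

58/9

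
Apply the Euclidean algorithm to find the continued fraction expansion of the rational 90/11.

[8; 5, 2]

Run the Euclidean algorithm on 90 and 11; the successive quotients are the partial quotients a_0, a_1, ... (each step inverts the fractional part left over by the previous one):
  90 = 8*11 + 2, so a_0 = 8.
  11 = 5*2 + 1, so a_1 = 5.
  2 = 2*1 + 0, so a_2 = 2.
The remainder reaches 0 after 3 divisions, so the expansion has 3 partial quotients, read off in order.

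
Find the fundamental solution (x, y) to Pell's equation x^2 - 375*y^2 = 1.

First expand sqrt(375) as a continued fraction. With x_i = (sqrt(375) + m_i)/d_i and (m_0, d_0) = (0, 1): a_0 = floor(sqrt(375)) = 19, since 19^2 = 361 <= 375 < 400 = 20^2.
Iterate m_{i+1} = d_i*a_i - m_i, d_{i+1} = (375 - m_{i+1}^2)/d_i, a_{i+1} = floor((a_0 + m_{i+1})/d_{i+1}):
  m_1 = 1*19 - 0 = 19, d_1 = (375 - 19^2)/1 = 14/1 = 14, a_1 = floor((19 + 19)/14) = 2.
  m_2 = 14*2 - 19 = 9, d_2 = (375 - 9^2)/14 = 294/14 = 21, a_2 = floor((19 + 9)/21) = 1.
  m_3 = 21*1 - 9 = 12, d_3 = (375 - 12^2)/21 = 231/21 = 11, a_3 = floor((19 + 12)/11) = 2.
  m_4 = 11*2 - 12 = 10, d_4 = (375 - 10^2)/11 = 275/11 = 25, a_4 = floor((19 + 10)/25) = 1.
  m_5 = 25*1 - 10 = 15, d_5 = (375 - 15^2)/25 = 150/25 = 6, a_5 = floor((19 + 15)/6) = 5.
  m_6 = 6*5 - 15 = 15, d_6 = (375 - 15^2)/6 = 150/6 = 25, a_6 = floor((19 + 15)/25) = 1.
  m_7 = 25*1 - 15 = 10, d_7 = (375 - 10^2)/25 = 275/25 = 11, a_7 = floor((19 + 10)/11) = 2.
  m_8 = 11*2 - 10 = 12, d_8 = (375 - 12^2)/11 = 231/11 = 21, a_8 = floor((19 + 12)/21) = 1.
  m_9 = 21*1 - 12 = 9, d_9 = (375 - 9^2)/21 = 294/21 = 14, a_9 = floor((19 + 9)/14) = 2.
  m_10 = 14*2 - 9 = 19, d_10 = (375 - 19^2)/14 = 14/14 = 1, a_10 = floor((19 + 19)/1) = 38.
  m_11 = 1*38 - 19 = 19, d_11 = (375 - 19^2)/1 = 14/1 = 14: (m_11, d_11) = (m_1, d_1) = (19, 14), so from here the quotients repeat a_1, ..., a_10; the period length is 10.
So sqrt(375) = [19; (2, 1, 2, 1, 5, 1, 2, 1, 2, 38)] with period length k = 10.
k is even, so the fundamental solution of x^2 - 375y^2 = 1 is (p_{k-1}, q_{k-1}) = (p_9, q_9); compute convergents through index 9.
Convergents (p_i = a_i*p_{i-1} + p_{i-2}, q_i = a_i*q_{i-1} + q_{i-2} with p_{-2}=0, p_{-1}=1, q_{-2}=1, q_{-1}=0):
  i=0: a_0=19, p_0 = 19*1 + 0 = 19, q_0 = 19*0 + 1 = 1.
  i=1: a_1=2, p_1 = 2*19 + 1 = 39, q_1 = 2*1 + 0 = 2.
  i=2: a_2=1, p_2 = 1*39 + 19 = 58, q_2 = 1*2 + 1 = 3.
  i=3: a_3=2, p_3 = 2*58 + 39 = 155, q_3 = 2*3 + 2 = 8.
  i=4: a_4=1, p_4 = 1*155 + 58 = 213, q_4 = 1*8 + 3 = 11.
  i=5: a_5=5, p_5 = 5*213 + 155 = 1220, q_5 = 5*11 + 8 = 63.
  i=6: a_6=1, p_6 = 1*1220 + 213 = 1433, q_6 = 1*63 + 11 = 74.
  i=7: a_7=2, p_7 = 2*1433 + 1220 = 4086, q_7 = 2*74 + 63 = 211.
  i=8: a_8=1, p_8 = 1*4086 + 1433 = 5519, q_8 = 1*211 + 74 = 285.
  i=9: a_9=2, p_9 = 2*5519 + 4086 = 15124, q_9 = 2*285 + 211 = 781.
Check: 15124^2 - 375*781^2 = 228735376 - 228735375 = 1, so (x, y) = (15124, 781) solves the equation, and by the theorem it is the least positive solution.

(x, y) = (15124, 781)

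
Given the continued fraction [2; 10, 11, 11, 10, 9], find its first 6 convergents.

Using the convergent recurrence p_i = a_i*p_{i-1} + p_{i-2}, q_i = a_i*q_{i-1} + q_{i-2} with p_{-2}=0, p_{-1}=1, q_{-2}=1, q_{-1}=0:
  i=0: a_0=2, p_0 = 2*1 + 0 = 2, q_0 = 2*0 + 1 = 1.
  i=1: a_1=10, p_1 = 10*2 + 1 = 21, q_1 = 10*1 + 0 = 10.
  i=2: a_2=11, p_2 = 11*21 + 2 = 233, q_2 = 11*10 + 1 = 111.
  i=3: a_3=11, p_3 = 11*233 + 21 = 2584, q_3 = 11*111 + 10 = 1231.
  i=4: a_4=10, p_4 = 10*2584 + 233 = 26073, q_4 = 10*1231 + 111 = 12421.
  i=5: a_5=9, p_5 = 9*26073 + 2584 = 237241, q_5 = 9*12421 + 1231 = 113020.

2/1, 21/10, 233/111, 2584/1231, 26073/12421, 237241/113020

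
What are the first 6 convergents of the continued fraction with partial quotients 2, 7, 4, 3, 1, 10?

2/1, 15/7, 62/29, 201/94, 263/123, 2831/1324

Using the convergent recurrence p_i = a_i*p_{i-1} + p_{i-2}, q_i = a_i*q_{i-1} + q_{i-2} with p_{-2}=0, p_{-1}=1, q_{-2}=1, q_{-1}=0:
  i=0: a_0=2, p_0 = 2*1 + 0 = 2, q_0 = 2*0 + 1 = 1.
  i=1: a_1=7, p_1 = 7*2 + 1 = 15, q_1 = 7*1 + 0 = 7.
  i=2: a_2=4, p_2 = 4*15 + 2 = 62, q_2 = 4*7 + 1 = 29.
  i=3: a_3=3, p_3 = 3*62 + 15 = 201, q_3 = 3*29 + 7 = 94.
  i=4: a_4=1, p_4 = 1*201 + 62 = 263, q_4 = 1*94 + 29 = 123.
  i=5: a_5=10, p_5 = 10*263 + 201 = 2831, q_5 = 10*123 + 94 = 1324.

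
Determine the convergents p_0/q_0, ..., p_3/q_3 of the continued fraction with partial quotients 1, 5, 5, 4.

Using the convergent recurrence p_i = a_i*p_{i-1} + p_{i-2}, q_i = a_i*q_{i-1} + q_{i-2} with p_{-2}=0, p_{-1}=1, q_{-2}=1, q_{-1}=0:
  i=0: a_0=1, p_0 = 1*1 + 0 = 1, q_0 = 1*0 + 1 = 1.
  i=1: a_1=5, p_1 = 5*1 + 1 = 6, q_1 = 5*1 + 0 = 5.
  i=2: a_2=5, p_2 = 5*6 + 1 = 31, q_2 = 5*5 + 1 = 26.
  i=3: a_3=4, p_3 = 4*31 + 6 = 130, q_3 = 4*26 + 5 = 109.

1/1, 6/5, 31/26, 130/109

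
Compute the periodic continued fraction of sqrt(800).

[28; (3, 1, 1, 13, 1, 1, 3, 56)]

Write x_i = (sqrt(800) + m_i)/d_i with (m_0, d_0) = (0, 1). a_0 = floor(sqrt(800)) = 28, since 28^2 = 784 <= 800 < 841 = 29^2.
Iterate m_{i+1} = d_i*a_i - m_i, d_{i+1} = (800 - m_{i+1}^2)/d_i, a_{i+1} = floor((a_0 + m_{i+1})/d_{i+1}):
  m_1 = 1*28 - 0 = 28, d_1 = (800 - 28^2)/1 = 16/1 = 16, a_1 = floor((28 + 28)/16) = 3.
  m_2 = 16*3 - 28 = 20, d_2 = (800 - 20^2)/16 = 400/16 = 25, a_2 = floor((28 + 20)/25) = 1.
  m_3 = 25*1 - 20 = 5, d_3 = (800 - 5^2)/25 = 775/25 = 31, a_3 = floor((28 + 5)/31) = 1.
  m_4 = 31*1 - 5 = 26, d_4 = (800 - 26^2)/31 = 124/31 = 4, a_4 = floor((28 + 26)/4) = 13.
  m_5 = 4*13 - 26 = 26, d_5 = (800 - 26^2)/4 = 124/4 = 31, a_5 = floor((28 + 26)/31) = 1.
  m_6 = 31*1 - 26 = 5, d_6 = (800 - 5^2)/31 = 775/31 = 25, a_6 = floor((28 + 5)/25) = 1.
  m_7 = 25*1 - 5 = 20, d_7 = (800 - 20^2)/25 = 400/25 = 16, a_7 = floor((28 + 20)/16) = 3.
  m_8 = 16*3 - 20 = 28, d_8 = (800 - 28^2)/16 = 16/16 = 1, a_8 = floor((28 + 28)/1) = 56.
  m_9 = 1*56 - 28 = 28, d_9 = (800 - 28^2)/1 = 16/1 = 16: (m_9, d_9) = (m_1, d_1) = (28, 16), so from here the quotients repeat a_1, ..., a_8; the period length is 8.
Hence the expansion of sqrt(800) is a_0 = 28 followed by the repeating block 3, 1, 1, 13, 1, 1, 3, 56 (period 8).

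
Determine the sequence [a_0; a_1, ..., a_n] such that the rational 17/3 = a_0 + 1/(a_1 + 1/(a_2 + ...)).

[5; 1, 2]

Run the Euclidean algorithm on 17 and 3; the successive quotients are the partial quotients a_0, a_1, ... (each step inverts the fractional part left over by the previous one):
  17 = 5*3 + 2, so a_0 = 5.
  3 = 1*2 + 1, so a_1 = 1.
  2 = 2*1 + 0, so a_2 = 2.
The remainder reaches 0 after 3 divisions, so the expansion has 3 partial quotients, read off in order.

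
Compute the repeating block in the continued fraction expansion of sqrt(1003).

[31; (1, 2, 31, 2, 1, 62)]

Write x_i = (sqrt(1003) + m_i)/d_i with (m_0, d_0) = (0, 1). a_0 = floor(sqrt(1003)) = 31, since 31^2 = 961 <= 1003 < 1024 = 32^2.
Iterate m_{i+1} = d_i*a_i - m_i, d_{i+1} = (1003 - m_{i+1}^2)/d_i, a_{i+1} = floor((a_0 + m_{i+1})/d_{i+1}):
  m_1 = 1*31 - 0 = 31, d_1 = (1003 - 31^2)/1 = 42/1 = 42, a_1 = floor((31 + 31)/42) = 1.
  m_2 = 42*1 - 31 = 11, d_2 = (1003 - 11^2)/42 = 882/42 = 21, a_2 = floor((31 + 11)/21) = 2.
  m_3 = 21*2 - 11 = 31, d_3 = (1003 - 31^2)/21 = 42/21 = 2, a_3 = floor((31 + 31)/2) = 31.
  m_4 = 2*31 - 31 = 31, d_4 = (1003 - 31^2)/2 = 42/2 = 21, a_4 = floor((31 + 31)/21) = 2.
  m_5 = 21*2 - 31 = 11, d_5 = (1003 - 11^2)/21 = 882/21 = 42, a_5 = floor((31 + 11)/42) = 1.
  m_6 = 42*1 - 11 = 31, d_6 = (1003 - 31^2)/42 = 42/42 = 1, a_6 = floor((31 + 31)/1) = 62.
  m_7 = 1*62 - 31 = 31, d_7 = (1003 - 31^2)/1 = 42/1 = 42: (m_7, d_7) = (m_1, d_1) = (31, 42), so from here the quotients repeat a_1, ..., a_6; the period length is 6.
Hence the expansion of sqrt(1003) is a_0 = 31 followed by the repeating block 1, 2, 31, 2, 1, 62 (period 6).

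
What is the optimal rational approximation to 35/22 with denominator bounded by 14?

Expand x = 35/22 as a continued fraction with the Euclidean algorithm:
  35 = 1*22 + 13, so a_0 = 1.
  22 = 1*13 + 9, so a_1 = 1.
  13 = 1*9 + 4, so a_2 = 1.
  9 = 2*4 + 1, so a_3 = 2.
  4 = 4*1 + 0, so a_4 = 4.
so x = [1; 1, 1, 2, 4].
Convergents (p_i = a_i*p_{i-1} + p_{i-2}, q_i = a_i*q_{i-1} + q_{i-2} with p_{-2}=0, p_{-1}=1, q_{-2}=1, q_{-1}=0), until the denominator exceeds 14:
  i=0: a_0=1, p_0 = 1*1 + 0 = 1, q_0 = 1*0 + 1 = 1.
  i=1: a_1=1, p_1 = 1*1 + 1 = 2, q_1 = 1*1 + 0 = 1.
  i=2: a_2=1, p_2 = 1*2 + 1 = 3, q_2 = 1*1 + 1 = 2.
  i=3: a_3=2, p_3 = 2*3 + 2 = 8, q_3 = 2*2 + 1 = 5.
  i=4: a_4=4, p_4 = 4*8 + 3 = 35, q_4 = 4*5 + 2 = 22.
q_4 = 22 > 14, so the last convergent with denominator <= 14 is p_3/q_3 = 8/5.
The closest fraction with denominator <= 14 is either p_3/q_3 or the intermediate fraction (k*p_3 + p_2)/(k*q_3 + q_2) with the largest k >= 1 whose denominator stays <= 14; these approach x as k grows, and every other convergent or intermediate fraction in range is farther away.
Largest k: floor((14 - q_2)/q_3) = floor((14 - 2)/5) = 2.
That gives (2*8 + 3)/(2*5 + 2) = 19/12.
Compare the errors: |x - 8/5| = |35*5 - 8*22|/(22*5) = 1/110, and |x - 19/12| = |35*12 - 19*22|/(22*12) = 2/264.
Cross-multiplying, 2*110 = 220 < 264 = 1*264, so 2/264 is smaller: the intermediate fraction 19/12 is closer to x than 8/5.

19/12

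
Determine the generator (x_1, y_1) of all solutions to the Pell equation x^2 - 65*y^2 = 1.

First expand sqrt(65) as a continued fraction. With x_i = (sqrt(65) + m_i)/d_i and (m_0, d_0) = (0, 1): a_0 = floor(sqrt(65)) = 8, since 8^2 = 64 <= 65 < 81 = 9^2.
Iterate m_{i+1} = d_i*a_i - m_i, d_{i+1} = (65 - m_{i+1}^2)/d_i, a_{i+1} = floor((a_0 + m_{i+1})/d_{i+1}):
  m_1 = 1*8 - 0 = 8, d_1 = (65 - 8^2)/1 = 1/1 = 1, a_1 = floor((8 + 8)/1) = 16.
  m_2 = 1*16 - 8 = 8, d_2 = (65 - 8^2)/1 = 1/1 = 1: (m_2, d_2) = (m_1, d_1) = (8, 1), so from here the quotient a_1 repeats; the period length is 1.
So sqrt(65) = [8; (16)] with period length k = 1.
k is odd, so (p_{k-1}, q_{k-1}) only solves x^2 - 65y^2 = -1 and the fundamental solution of x^2 - 65y^2 = 1 is (p_{2k-1}, q_{2k-1}) = (p_1, q_1); compute convergents through index 1, running through the period twice.
Convergents (p_i = a_i*p_{i-1} + p_{i-2}, q_i = a_i*q_{i-1} + q_{i-2} with p_{-2}=0, p_{-1}=1, q_{-2}=1, q_{-1}=0):
  i=0: a_0=8, p_0 = 8*1 + 0 = 8, q_0 = 8*0 + 1 = 1.
  i=1: a_1=16, p_1 = 16*8 + 1 = 129, q_1 = 16*1 + 0 = 16.
Indeed p_0^2 - 65*q_0^2 = 64 - 65 = -1, not +1.
Check: 129^2 - 65*16^2 = 16641 - 16640 = 1, so (x, y) = (129, 16) solves the equation, and by the theorem it is the least positive solution.

(x, y) = (129, 16)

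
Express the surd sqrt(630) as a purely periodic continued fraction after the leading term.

[25; (10, 50)]

Write x_i = (sqrt(630) + m_i)/d_i with (m_0, d_0) = (0, 1). a_0 = floor(sqrt(630)) = 25, since 25^2 = 625 <= 630 < 676 = 26^2.
Iterate m_{i+1} = d_i*a_i - m_i, d_{i+1} = (630 - m_{i+1}^2)/d_i, a_{i+1} = floor((a_0 + m_{i+1})/d_{i+1}):
  m_1 = 1*25 - 0 = 25, d_1 = (630 - 25^2)/1 = 5/1 = 5, a_1 = floor((25 + 25)/5) = 10.
  m_2 = 5*10 - 25 = 25, d_2 = (630 - 25^2)/5 = 5/5 = 1, a_2 = floor((25 + 25)/1) = 50.
  m_3 = 1*50 - 25 = 25, d_3 = (630 - 25^2)/1 = 5/1 = 5: (m_3, d_3) = (m_1, d_1) = (25, 5), so from here the quotients repeat a_1, a_2; the period length is 2.
Hence the expansion of sqrt(630) is a_0 = 25 followed by the repeating block 10, 50 (period 2).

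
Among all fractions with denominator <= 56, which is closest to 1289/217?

Expand x = 1289/217 as a continued fraction with the Euclidean algorithm:
  1289 = 5*217 + 204, so a_0 = 5.
  217 = 1*204 + 13, so a_1 = 1.
  204 = 15*13 + 9, so a_2 = 15.
  13 = 1*9 + 4, so a_3 = 1.
  9 = 2*4 + 1, so a_4 = 2.
  4 = 4*1 + 0, so a_5 = 4.
so x = [5; 1, 15, 1, 2, 4].
Convergents (p_i = a_i*p_{i-1} + p_{i-2}, q_i = a_i*q_{i-1} + q_{i-2} with p_{-2}=0, p_{-1}=1, q_{-2}=1, q_{-1}=0), until the denominator exceeds 56:
  i=0: a_0=5, p_0 = 5*1 + 0 = 5, q_0 = 5*0 + 1 = 1.
  i=1: a_1=1, p_1 = 1*5 + 1 = 6, q_1 = 1*1 + 0 = 1.
  i=2: a_2=15, p_2 = 15*6 + 5 = 95, q_2 = 15*1 + 1 = 16.
  i=3: a_3=1, p_3 = 1*95 + 6 = 101, q_3 = 1*16 + 1 = 17.
  i=4: a_4=2, p_4 = 2*101 + 95 = 297, q_4 = 2*17 + 16 = 50.
  i=5: a_5=4, p_5 = 4*297 + 101 = 1289, q_5 = 4*50 + 17 = 217.
q_5 = 217 > 56, so the last convergent with denominator <= 56 is p_4/q_4 = 297/50.
The closest fraction with denominator <= 56 is either p_4/q_4 or the intermediate fraction (k*p_4 + p_3)/(k*q_4 + q_3) with the largest k >= 1 whose denominator stays <= 56; these approach x as k grows, and every other convergent or intermediate fraction in range is farther away.
Largest k: floor((56 - q_3)/q_4) = floor((56 - 17)/50) = 0.
Since k = 0, no intermediate fraction beyond p_4/q_4 has denominator <= 56, so the convergent 297/50 is the closest (its error is |1289*50 - 297*217|/(217*50) = 1/10850).

297/50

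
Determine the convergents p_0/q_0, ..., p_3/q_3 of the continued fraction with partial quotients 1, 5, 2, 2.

1/1, 6/5, 13/11, 32/27

Using the convergent recurrence p_i = a_i*p_{i-1} + p_{i-2}, q_i = a_i*q_{i-1} + q_{i-2} with p_{-2}=0, p_{-1}=1, q_{-2}=1, q_{-1}=0:
  i=0: a_0=1, p_0 = 1*1 + 0 = 1, q_0 = 1*0 + 1 = 1.
  i=1: a_1=5, p_1 = 5*1 + 1 = 6, q_1 = 5*1 + 0 = 5.
  i=2: a_2=2, p_2 = 2*6 + 1 = 13, q_2 = 2*5 + 1 = 11.
  i=3: a_3=2, p_3 = 2*13 + 6 = 32, q_3 = 2*11 + 5 = 27.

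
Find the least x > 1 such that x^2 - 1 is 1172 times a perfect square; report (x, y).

(x, y) = (12320649, 359890)

First expand sqrt(1172) as a continued fraction. With x_i = (sqrt(1172) + m_i)/d_i and (m_0, d_0) = (0, 1): a_0 = floor(sqrt(1172)) = 34, since 34^2 = 1156 <= 1172 < 1225 = 35^2.
Iterate m_{i+1} = d_i*a_i - m_i, d_{i+1} = (1172 - m_{i+1}^2)/d_i, a_{i+1} = floor((a_0 + m_{i+1})/d_{i+1}):
  m_1 = 1*34 - 0 = 34, d_1 = (1172 - 34^2)/1 = 16/1 = 16, a_1 = floor((34 + 34)/16) = 4.
  m_2 = 16*4 - 34 = 30, d_2 = (1172 - 30^2)/16 = 272/16 = 17, a_2 = floor((34 + 30)/17) = 3.
  m_3 = 17*3 - 30 = 21, d_3 = (1172 - 21^2)/17 = 731/17 = 43, a_3 = floor((34 + 21)/43) = 1.
  m_4 = 43*1 - 21 = 22, d_4 = (1172 - 22^2)/43 = 688/43 = 16, a_4 = floor((34 + 22)/16) = 3.
  m_5 = 16*3 - 22 = 26, d_5 = (1172 - 26^2)/16 = 496/16 = 31, a_5 = floor((34 + 26)/31) = 1.
  m_6 = 31*1 - 26 = 5, d_6 = (1172 - 5^2)/31 = 1147/31 = 37, a_6 = floor((34 + 5)/37) = 1.
  m_7 = 37*1 - 5 = 32, d_7 = (1172 - 32^2)/37 = 148/37 = 4, a_7 = floor((34 + 32)/4) = 16.
  m_8 = 4*16 - 32 = 32, d_8 = (1172 - 32^2)/4 = 148/4 = 37, a_8 = floor((34 + 32)/37) = 1.
  m_9 = 37*1 - 32 = 5, d_9 = (1172 - 5^2)/37 = 1147/37 = 31, a_9 = floor((34 + 5)/31) = 1.
  m_10 = 31*1 - 5 = 26, d_10 = (1172 - 26^2)/31 = 496/31 = 16, a_10 = floor((34 + 26)/16) = 3.
  m_11 = 16*3 - 26 = 22, d_11 = (1172 - 22^2)/16 = 688/16 = 43, a_11 = floor((34 + 22)/43) = 1.
  m_12 = 43*1 - 22 = 21, d_12 = (1172 - 21^2)/43 = 731/43 = 17, a_12 = floor((34 + 21)/17) = 3.
  m_13 = 17*3 - 21 = 30, d_13 = (1172 - 30^2)/17 = 272/17 = 16, a_13 = floor((34 + 30)/16) = 4.
  m_14 = 16*4 - 30 = 34, d_14 = (1172 - 34^2)/16 = 16/16 = 1, a_14 = floor((34 + 34)/1) = 68.
  m_15 = 1*68 - 34 = 34, d_15 = (1172 - 34^2)/1 = 16/1 = 16: (m_15, d_15) = (m_1, d_1) = (34, 16), so from here the quotients repeat a_1, ..., a_14; the period length is 14.
So sqrt(1172) = [34; (4, 3, 1, 3, 1, 1, 16, 1, 1, 3, 1, 3, 4, 68)] with period length k = 14.
k is even, so the fundamental solution of x^2 - 1172y^2 = 1 is (p_{k-1}, q_{k-1}) = (p_13, q_13); compute convergents through index 13.
Convergents (p_i = a_i*p_{i-1} + p_{i-2}, q_i = a_i*q_{i-1} + q_{i-2} with p_{-2}=0, p_{-1}=1, q_{-2}=1, q_{-1}=0):
  i=0: a_0=34, p_0 = 34*1 + 0 = 34, q_0 = 34*0 + 1 = 1.
  i=1: a_1=4, p_1 = 4*34 + 1 = 137, q_1 = 4*1 + 0 = 4.
  i=2: a_2=3, p_2 = 3*137 + 34 = 445, q_2 = 3*4 + 1 = 13.
  i=3: a_3=1, p_3 = 1*445 + 137 = 582, q_3 = 1*13 + 4 = 17.
  i=4: a_4=3, p_4 = 3*582 + 445 = 2191, q_4 = 3*17 + 13 = 64.
  i=5: a_5=1, p_5 = 1*2191 + 582 = 2773, q_5 = 1*64 + 17 = 81.
  i=6: a_6=1, p_6 = 1*2773 + 2191 = 4964, q_6 = 1*81 + 64 = 145.
  i=7: a_7=16, p_7 = 16*4964 + 2773 = 82197, q_7 = 16*145 + 81 = 2401.
  i=8: a_8=1, p_8 = 1*82197 + 4964 = 87161, q_8 = 1*2401 + 145 = 2546.
  i=9: a_9=1, p_9 = 1*87161 + 82197 = 169358, q_9 = 1*2546 + 2401 = 4947.
  i=10: a_10=3, p_10 = 3*169358 + 87161 = 595235, q_10 = 3*4947 + 2546 = 17387.
  i=11: a_11=1, p_11 = 1*595235 + 169358 = 764593, q_11 = 1*17387 + 4947 = 22334.
  i=12: a_12=3, p_12 = 3*764593 + 595235 = 2889014, q_12 = 3*22334 + 17387 = 84389.
  i=13: a_13=4, p_13 = 4*2889014 + 764593 = 12320649, q_13 = 4*84389 + 22334 = 359890.
Check: 12320649^2 - 1172*359890^2 = 151798391781201 - 151798391781200 = 1, so (x, y) = (12320649, 359890) solves the equation, and by the theorem it is the least positive solution.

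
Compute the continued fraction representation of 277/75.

[3; 1, 2, 3, 1, 5]

Run the Euclidean algorithm on 277 and 75; the successive quotients are the partial quotients a_0, a_1, ... (each step inverts the fractional part left over by the previous one):
  277 = 3*75 + 52, so a_0 = 3.
  75 = 1*52 + 23, so a_1 = 1.
  52 = 2*23 + 6, so a_2 = 2.
  23 = 3*6 + 5, so a_3 = 3.
  6 = 1*5 + 1, so a_4 = 1.
  5 = 5*1 + 0, so a_5 = 5.
The remainder reaches 0 after 6 divisions, so the expansion has 6 partial quotients, read off in order.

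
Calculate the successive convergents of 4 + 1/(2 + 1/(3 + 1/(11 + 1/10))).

Using the convergent recurrence p_i = a_i*p_{i-1} + p_{i-2}, q_i = a_i*q_{i-1} + q_{i-2} with p_{-2}=0, p_{-1}=1, q_{-2}=1, q_{-1}=0:
  i=0: a_0=4, p_0 = 4*1 + 0 = 4, q_0 = 4*0 + 1 = 1.
  i=1: a_1=2, p_1 = 2*4 + 1 = 9, q_1 = 2*1 + 0 = 2.
  i=2: a_2=3, p_2 = 3*9 + 4 = 31, q_2 = 3*2 + 1 = 7.
  i=3: a_3=11, p_3 = 11*31 + 9 = 350, q_3 = 11*7 + 2 = 79.
  i=4: a_4=10, p_4 = 10*350 + 31 = 3531, q_4 = 10*79 + 7 = 797.

4/1, 9/2, 31/7, 350/79, 3531/797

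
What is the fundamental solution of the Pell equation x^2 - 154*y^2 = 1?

(x, y) = (21295, 1716)

First expand sqrt(154) as a continued fraction. With x_i = (sqrt(154) + m_i)/d_i and (m_0, d_0) = (0, 1): a_0 = floor(sqrt(154)) = 12, since 12^2 = 144 <= 154 < 169 = 13^2.
Iterate m_{i+1} = d_i*a_i - m_i, d_{i+1} = (154 - m_{i+1}^2)/d_i, a_{i+1} = floor((a_0 + m_{i+1})/d_{i+1}):
  m_1 = 1*12 - 0 = 12, d_1 = (154 - 12^2)/1 = 10/1 = 10, a_1 = floor((12 + 12)/10) = 2.
  m_2 = 10*2 - 12 = 8, d_2 = (154 - 8^2)/10 = 90/10 = 9, a_2 = floor((12 + 8)/9) = 2.
  m_3 = 9*2 - 8 = 10, d_3 = (154 - 10^2)/9 = 54/9 = 6, a_3 = floor((12 + 10)/6) = 3.
  m_4 = 6*3 - 10 = 8, d_4 = (154 - 8^2)/6 = 90/6 = 15, a_4 = floor((12 + 8)/15) = 1.
  m_5 = 15*1 - 8 = 7, d_5 = (154 - 7^2)/15 = 105/15 = 7, a_5 = floor((12 + 7)/7) = 2.
  m_6 = 7*2 - 7 = 7, d_6 = (154 - 7^2)/7 = 105/7 = 15, a_6 = floor((12 + 7)/15) = 1.
  m_7 = 15*1 - 7 = 8, d_7 = (154 - 8^2)/15 = 90/15 = 6, a_7 = floor((12 + 8)/6) = 3.
  m_8 = 6*3 - 8 = 10, d_8 = (154 - 10^2)/6 = 54/6 = 9, a_8 = floor((12 + 10)/9) = 2.
  m_9 = 9*2 - 10 = 8, d_9 = (154 - 8^2)/9 = 90/9 = 10, a_9 = floor((12 + 8)/10) = 2.
  m_10 = 10*2 - 8 = 12, d_10 = (154 - 12^2)/10 = 10/10 = 1, a_10 = floor((12 + 12)/1) = 24.
  m_11 = 1*24 - 12 = 12, d_11 = (154 - 12^2)/1 = 10/1 = 10: (m_11, d_11) = (m_1, d_1) = (12, 10), so from here the quotients repeat a_1, ..., a_10; the period length is 10.
So sqrt(154) = [12; (2, 2, 3, 1, 2, 1, 3, 2, 2, 24)] with period length k = 10.
k is even, so the fundamental solution of x^2 - 154y^2 = 1 is (p_{k-1}, q_{k-1}) = (p_9, q_9); compute convergents through index 9.
Convergents (p_i = a_i*p_{i-1} + p_{i-2}, q_i = a_i*q_{i-1} + q_{i-2} with p_{-2}=0, p_{-1}=1, q_{-2}=1, q_{-1}=0):
  i=0: a_0=12, p_0 = 12*1 + 0 = 12, q_0 = 12*0 + 1 = 1.
  i=1: a_1=2, p_1 = 2*12 + 1 = 25, q_1 = 2*1 + 0 = 2.
  i=2: a_2=2, p_2 = 2*25 + 12 = 62, q_2 = 2*2 + 1 = 5.
  i=3: a_3=3, p_3 = 3*62 + 25 = 211, q_3 = 3*5 + 2 = 17.
  i=4: a_4=1, p_4 = 1*211 + 62 = 273, q_4 = 1*17 + 5 = 22.
  i=5: a_5=2, p_5 = 2*273 + 211 = 757, q_5 = 2*22 + 17 = 61.
  i=6: a_6=1, p_6 = 1*757 + 273 = 1030, q_6 = 1*61 + 22 = 83.
  i=7: a_7=3, p_7 = 3*1030 + 757 = 3847, q_7 = 3*83 + 61 = 310.
  i=8: a_8=2, p_8 = 2*3847 + 1030 = 8724, q_8 = 2*310 + 83 = 703.
  i=9: a_9=2, p_9 = 2*8724 + 3847 = 21295, q_9 = 2*703 + 310 = 1716.
Check: 21295^2 - 154*1716^2 = 453477025 - 453477024 = 1, so (x, y) = (21295, 1716) solves the equation, and by the theorem it is the least positive solution.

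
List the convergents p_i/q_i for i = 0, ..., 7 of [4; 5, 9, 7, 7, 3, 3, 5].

Using the convergent recurrence p_i = a_i*p_{i-1} + p_{i-2}, q_i = a_i*q_{i-1} + q_{i-2} with p_{-2}=0, p_{-1}=1, q_{-2}=1, q_{-1}=0:
  i=0: a_0=4, p_0 = 4*1 + 0 = 4, q_0 = 4*0 + 1 = 1.
  i=1: a_1=5, p_1 = 5*4 + 1 = 21, q_1 = 5*1 + 0 = 5.
  i=2: a_2=9, p_2 = 9*21 + 4 = 193, q_2 = 9*5 + 1 = 46.
  i=3: a_3=7, p_3 = 7*193 + 21 = 1372, q_3 = 7*46 + 5 = 327.
  i=4: a_4=7, p_4 = 7*1372 + 193 = 9797, q_4 = 7*327 + 46 = 2335.
  i=5: a_5=3, p_5 = 3*9797 + 1372 = 30763, q_5 = 3*2335 + 327 = 7332.
  i=6: a_6=3, p_6 = 3*30763 + 9797 = 102086, q_6 = 3*7332 + 2335 = 24331.
  i=7: a_7=5, p_7 = 5*102086 + 30763 = 541193, q_7 = 5*24331 + 7332 = 128987.

4/1, 21/5, 193/46, 1372/327, 9797/2335, 30763/7332, 102086/24331, 541193/128987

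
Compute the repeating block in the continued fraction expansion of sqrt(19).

[4; (2, 1, 3, 1, 2, 8)]

Write x_i = (sqrt(19) + m_i)/d_i with (m_0, d_0) = (0, 1). a_0 = floor(sqrt(19)) = 4, since 4^2 = 16 <= 19 < 25 = 5^2.
Iterate m_{i+1} = d_i*a_i - m_i, d_{i+1} = (19 - m_{i+1}^2)/d_i, a_{i+1} = floor((a_0 + m_{i+1})/d_{i+1}):
  m_1 = 1*4 - 0 = 4, d_1 = (19 - 4^2)/1 = 3/1 = 3, a_1 = floor((4 + 4)/3) = 2.
  m_2 = 3*2 - 4 = 2, d_2 = (19 - 2^2)/3 = 15/3 = 5, a_2 = floor((4 + 2)/5) = 1.
  m_3 = 5*1 - 2 = 3, d_3 = (19 - 3^2)/5 = 10/5 = 2, a_3 = floor((4 + 3)/2) = 3.
  m_4 = 2*3 - 3 = 3, d_4 = (19 - 3^2)/2 = 10/2 = 5, a_4 = floor((4 + 3)/5) = 1.
  m_5 = 5*1 - 3 = 2, d_5 = (19 - 2^2)/5 = 15/5 = 3, a_5 = floor((4 + 2)/3) = 2.
  m_6 = 3*2 - 2 = 4, d_6 = (19 - 4^2)/3 = 3/3 = 1, a_6 = floor((4 + 4)/1) = 8.
  m_7 = 1*8 - 4 = 4, d_7 = (19 - 4^2)/1 = 3/1 = 3: (m_7, d_7) = (m_1, d_1) = (4, 3), so from here the quotients repeat a_1, ..., a_6; the period length is 6.
Hence the expansion of sqrt(19) is a_0 = 4 followed by the repeating block 2, 1, 3, 1, 2, 8 (period 6).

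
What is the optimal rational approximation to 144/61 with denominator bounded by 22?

Expand x = 144/61 as a continued fraction with the Euclidean algorithm:
  144 = 2*61 + 22, so a_0 = 2.
  61 = 2*22 + 17, so a_1 = 2.
  22 = 1*17 + 5, so a_2 = 1.
  17 = 3*5 + 2, so a_3 = 3.
  5 = 2*2 + 1, so a_4 = 2.
  2 = 2*1 + 0, so a_5 = 2.
so x = [2; 2, 1, 3, 2, 2].
Convergents (p_i = a_i*p_{i-1} + p_{i-2}, q_i = a_i*q_{i-1} + q_{i-2} with p_{-2}=0, p_{-1}=1, q_{-2}=1, q_{-1}=0), until the denominator exceeds 22:
  i=0: a_0=2, p_0 = 2*1 + 0 = 2, q_0 = 2*0 + 1 = 1.
  i=1: a_1=2, p_1 = 2*2 + 1 = 5, q_1 = 2*1 + 0 = 2.
  i=2: a_2=1, p_2 = 1*5 + 2 = 7, q_2 = 1*2 + 1 = 3.
  i=3: a_3=3, p_3 = 3*7 + 5 = 26, q_3 = 3*3 + 2 = 11.
  i=4: a_4=2, p_4 = 2*26 + 7 = 59, q_4 = 2*11 + 3 = 25.
q_4 = 25 > 22, so the last convergent with denominator <= 22 is p_3/q_3 = 26/11.
The closest fraction with denominator <= 22 is either p_3/q_3 or the intermediate fraction (k*p_3 + p_2)/(k*q_3 + q_2) with the largest k >= 1 whose denominator stays <= 22; these approach x as k grows, and every other convergent or intermediate fraction in range is farther away.
Largest k: floor((22 - q_2)/q_3) = floor((22 - 3)/11) = 1.
That gives (1*26 + 7)/(1*11 + 3) = 33/14.
Compare the errors: |x - 26/11| = |144*11 - 26*61|/(61*11) = 2/671, and |x - 33/14| = |144*14 - 33*61|/(61*14) = 3/854.
Cross-multiplying, 2*854 = 1708 < 2013 = 3*671, so 2/671 is smaller: the convergent 26/11 is closer to x than 33/14.

26/11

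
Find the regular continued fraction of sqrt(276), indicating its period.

[16; (1, 1, 1, 1, 2, 2, 2, 1, 1, 1, 1, 32)]

Write x_i = (sqrt(276) + m_i)/d_i with (m_0, d_0) = (0, 1). a_0 = floor(sqrt(276)) = 16, since 16^2 = 256 <= 276 < 289 = 17^2.
Iterate m_{i+1} = d_i*a_i - m_i, d_{i+1} = (276 - m_{i+1}^2)/d_i, a_{i+1} = floor((a_0 + m_{i+1})/d_{i+1}):
  m_1 = 1*16 - 0 = 16, d_1 = (276 - 16^2)/1 = 20/1 = 20, a_1 = floor((16 + 16)/20) = 1.
  m_2 = 20*1 - 16 = 4, d_2 = (276 - 4^2)/20 = 260/20 = 13, a_2 = floor((16 + 4)/13) = 1.
  m_3 = 13*1 - 4 = 9, d_3 = (276 - 9^2)/13 = 195/13 = 15, a_3 = floor((16 + 9)/15) = 1.
  m_4 = 15*1 - 9 = 6, d_4 = (276 - 6^2)/15 = 240/15 = 16, a_4 = floor((16 + 6)/16) = 1.
  m_5 = 16*1 - 6 = 10, d_5 = (276 - 10^2)/16 = 176/16 = 11, a_5 = floor((16 + 10)/11) = 2.
  m_6 = 11*2 - 10 = 12, d_6 = (276 - 12^2)/11 = 132/11 = 12, a_6 = floor((16 + 12)/12) = 2.
  m_7 = 12*2 - 12 = 12, d_7 = (276 - 12^2)/12 = 132/12 = 11, a_7 = floor((16 + 12)/11) = 2.
  m_8 = 11*2 - 12 = 10, d_8 = (276 - 10^2)/11 = 176/11 = 16, a_8 = floor((16 + 10)/16) = 1.
  m_9 = 16*1 - 10 = 6, d_9 = (276 - 6^2)/16 = 240/16 = 15, a_9 = floor((16 + 6)/15) = 1.
  m_10 = 15*1 - 6 = 9, d_10 = (276 - 9^2)/15 = 195/15 = 13, a_10 = floor((16 + 9)/13) = 1.
  m_11 = 13*1 - 9 = 4, d_11 = (276 - 4^2)/13 = 260/13 = 20, a_11 = floor((16 + 4)/20) = 1.
  m_12 = 20*1 - 4 = 16, d_12 = (276 - 16^2)/20 = 20/20 = 1, a_12 = floor((16 + 16)/1) = 32.
  m_13 = 1*32 - 16 = 16, d_13 = (276 - 16^2)/1 = 20/1 = 20: (m_13, d_13) = (m_1, d_1) = (16, 20), so from here the quotients repeat a_1, ..., a_12; the period length is 12.
Hence the expansion of sqrt(276) is a_0 = 16 followed by the repeating block 1, 1, 1, 1, 2, 2, 2, 1, 1, 1, 1, 32 (period 12).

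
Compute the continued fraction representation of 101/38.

Run the Euclidean algorithm on 101 and 38; the successive quotients are the partial quotients a_0, a_1, ... (each step inverts the fractional part left over by the previous one):
  101 = 2*38 + 25, so a_0 = 2.
  38 = 1*25 + 13, so a_1 = 1.
  25 = 1*13 + 12, so a_2 = 1.
  13 = 1*12 + 1, so a_3 = 1.
  12 = 12*1 + 0, so a_4 = 12.
The remainder reaches 0 after 5 divisions, so the expansion has 5 partial quotients, read off in order.

[2; 1, 1, 1, 12]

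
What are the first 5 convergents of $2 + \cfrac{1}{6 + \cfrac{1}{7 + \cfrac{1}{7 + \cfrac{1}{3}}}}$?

2/1, 13/6, 93/43, 664/307, 2085/964

Using the convergent recurrence p_i = a_i*p_{i-1} + p_{i-2}, q_i = a_i*q_{i-1} + q_{i-2} with p_{-2}=0, p_{-1}=1, q_{-2}=1, q_{-1}=0:
  i=0: a_0=2, p_0 = 2*1 + 0 = 2, q_0 = 2*0 + 1 = 1.
  i=1: a_1=6, p_1 = 6*2 + 1 = 13, q_1 = 6*1 + 0 = 6.
  i=2: a_2=7, p_2 = 7*13 + 2 = 93, q_2 = 7*6 + 1 = 43.
  i=3: a_3=7, p_3 = 7*93 + 13 = 664, q_3 = 7*43 + 6 = 307.
  i=4: a_4=3, p_4 = 3*664 + 93 = 2085, q_4 = 3*307 + 43 = 964.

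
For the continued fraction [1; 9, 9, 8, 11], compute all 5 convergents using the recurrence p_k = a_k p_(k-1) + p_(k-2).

Using the convergent recurrence p_i = a_i*p_{i-1} + p_{i-2}, q_i = a_i*q_{i-1} + q_{i-2} with p_{-2}=0, p_{-1}=1, q_{-2}=1, q_{-1}=0:
  i=0: a_0=1, p_0 = 1*1 + 0 = 1, q_0 = 1*0 + 1 = 1.
  i=1: a_1=9, p_1 = 9*1 + 1 = 10, q_1 = 9*1 + 0 = 9.
  i=2: a_2=9, p_2 = 9*10 + 1 = 91, q_2 = 9*9 + 1 = 82.
  i=3: a_3=8, p_3 = 8*91 + 10 = 738, q_3 = 8*82 + 9 = 665.
  i=4: a_4=11, p_4 = 11*738 + 91 = 8209, q_4 = 11*665 + 82 = 7397.

1/1, 10/9, 91/82, 738/665, 8209/7397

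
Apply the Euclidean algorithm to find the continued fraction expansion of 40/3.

Run the Euclidean algorithm on 40 and 3; the successive quotients are the partial quotients a_0, a_1, ... (each step inverts the fractional part left over by the previous one):
  40 = 13*3 + 1, so a_0 = 13.
  3 = 3*1 + 0, so a_1 = 3.
The remainder reaches 0 after 2 divisions, so the expansion has 2 partial quotients, read off in order.

[13; 3]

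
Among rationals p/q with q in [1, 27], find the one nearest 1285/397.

68/21

Expand x = 1285/397 as a continued fraction with the Euclidean algorithm:
  1285 = 3*397 + 94, so a_0 = 3.
  397 = 4*94 + 21, so a_1 = 4.
  94 = 4*21 + 10, so a_2 = 4.
  21 = 2*10 + 1, so a_3 = 2.
  10 = 10*1 + 0, so a_4 = 10.
so x = [3; 4, 4, 2, 10].
Convergents (p_i = a_i*p_{i-1} + p_{i-2}, q_i = a_i*q_{i-1} + q_{i-2} with p_{-2}=0, p_{-1}=1, q_{-2}=1, q_{-1}=0), until the denominator exceeds 27:
  i=0: a_0=3, p_0 = 3*1 + 0 = 3, q_0 = 3*0 + 1 = 1.
  i=1: a_1=4, p_1 = 4*3 + 1 = 13, q_1 = 4*1 + 0 = 4.
  i=2: a_2=4, p_2 = 4*13 + 3 = 55, q_2 = 4*4 + 1 = 17.
  i=3: a_3=2, p_3 = 2*55 + 13 = 123, q_3 = 2*17 + 4 = 38.
q_3 = 38 > 27, so the last convergent with denominator <= 27 is p_2/q_2 = 55/17.
The closest fraction with denominator <= 27 is either p_2/q_2 or the intermediate fraction (k*p_2 + p_1)/(k*q_2 + q_1) with the largest k >= 1 whose denominator stays <= 27; these approach x as k grows, and every other convergent or intermediate fraction in range is farther away.
Largest k: floor((27 - q_1)/q_2) = floor((27 - 4)/17) = 1.
That gives (1*55 + 13)/(1*17 + 4) = 68/21.
Compare the errors: |x - 55/17| = |1285*17 - 55*397|/(397*17) = 10/6749, and |x - 68/21| = |1285*21 - 68*397|/(397*21) = 11/8337.
Cross-multiplying, 11*6749 = 74239 < 83370 = 10*8337, so 11/8337 is smaller: the intermediate fraction 68/21 is closer to x than 55/17.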